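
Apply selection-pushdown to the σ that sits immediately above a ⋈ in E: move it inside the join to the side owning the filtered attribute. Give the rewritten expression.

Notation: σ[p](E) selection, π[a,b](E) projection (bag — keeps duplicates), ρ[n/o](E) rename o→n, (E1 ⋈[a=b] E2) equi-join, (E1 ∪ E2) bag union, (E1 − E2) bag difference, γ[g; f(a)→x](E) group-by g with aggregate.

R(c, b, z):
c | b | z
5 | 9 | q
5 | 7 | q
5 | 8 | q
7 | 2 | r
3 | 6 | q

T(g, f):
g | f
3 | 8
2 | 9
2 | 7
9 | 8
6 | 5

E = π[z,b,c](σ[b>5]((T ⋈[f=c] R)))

σ filters on b, owned by the right side.
E' = π[z,b,c]((T ⋈[f=c] σ[b>5](R)))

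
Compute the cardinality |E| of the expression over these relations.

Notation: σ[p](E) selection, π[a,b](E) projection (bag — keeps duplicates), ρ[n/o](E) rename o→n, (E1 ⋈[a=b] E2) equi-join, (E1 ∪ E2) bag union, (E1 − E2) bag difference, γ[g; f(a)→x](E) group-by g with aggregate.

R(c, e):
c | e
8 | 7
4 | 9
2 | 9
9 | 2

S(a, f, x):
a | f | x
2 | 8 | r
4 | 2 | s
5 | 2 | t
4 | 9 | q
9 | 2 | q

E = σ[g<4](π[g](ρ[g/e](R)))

Per-node cardinality:
  R → 4
  ρ[g/e](R) → 4
  π[g](ρ[g/e](R)) → 4
  σ[g<4](π[g](ρ[g/e](R))) → 1

|E| = 1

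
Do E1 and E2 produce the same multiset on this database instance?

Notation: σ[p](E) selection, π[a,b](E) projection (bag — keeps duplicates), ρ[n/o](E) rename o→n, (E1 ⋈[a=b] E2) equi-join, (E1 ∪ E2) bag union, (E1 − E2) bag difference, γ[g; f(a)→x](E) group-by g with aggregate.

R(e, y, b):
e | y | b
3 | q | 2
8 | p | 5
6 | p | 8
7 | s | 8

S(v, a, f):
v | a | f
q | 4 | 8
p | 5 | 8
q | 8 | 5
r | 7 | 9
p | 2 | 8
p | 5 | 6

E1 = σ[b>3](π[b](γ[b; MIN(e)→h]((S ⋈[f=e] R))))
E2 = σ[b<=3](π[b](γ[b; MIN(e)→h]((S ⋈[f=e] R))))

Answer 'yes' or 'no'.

E1 per-node cardinality:
  S → 6
  R → 4
  (S ⋈[f=e] R) → 4
  γ[b; MIN(e)→h]((S ⋈[f=e] R)) → 2
  π[b](γ[b; MIN(e)→h]((S ⋈[f=e] R))) → 2
  σ[b>3](π[b](γ[b; MIN(e)→h]((S ⋈[f=e] R)))) → 2
E2 per-node cardinality:
  S → 6
  R → 4
  (S ⋈[f=e] R) → 4
  γ[b; MIN(e)→h]((S ⋈[f=e] R)) → 2
  π[b](γ[b; MIN(e)→h]((S ⋈[f=e] R))) → 2
  σ[b<=3](π[b](γ[b; MIN(e)→h]((S ⋈[f=e] R)))) → 0

E1 result:
b
5
8
E2 result:
b
(0 rows)
Witness: (8,) appears 1× in E1 but 0× in E2.

no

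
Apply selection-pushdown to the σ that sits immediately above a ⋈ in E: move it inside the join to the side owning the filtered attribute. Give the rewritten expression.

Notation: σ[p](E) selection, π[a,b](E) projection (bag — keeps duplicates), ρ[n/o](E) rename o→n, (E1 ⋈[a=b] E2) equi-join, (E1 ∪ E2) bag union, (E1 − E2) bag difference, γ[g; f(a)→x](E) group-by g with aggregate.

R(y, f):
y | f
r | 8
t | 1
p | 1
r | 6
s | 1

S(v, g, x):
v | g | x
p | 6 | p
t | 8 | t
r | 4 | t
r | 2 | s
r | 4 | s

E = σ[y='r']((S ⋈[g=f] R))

σ filters on y, owned by the right side.
E' = (S ⋈[g=f] σ[y='r'](R))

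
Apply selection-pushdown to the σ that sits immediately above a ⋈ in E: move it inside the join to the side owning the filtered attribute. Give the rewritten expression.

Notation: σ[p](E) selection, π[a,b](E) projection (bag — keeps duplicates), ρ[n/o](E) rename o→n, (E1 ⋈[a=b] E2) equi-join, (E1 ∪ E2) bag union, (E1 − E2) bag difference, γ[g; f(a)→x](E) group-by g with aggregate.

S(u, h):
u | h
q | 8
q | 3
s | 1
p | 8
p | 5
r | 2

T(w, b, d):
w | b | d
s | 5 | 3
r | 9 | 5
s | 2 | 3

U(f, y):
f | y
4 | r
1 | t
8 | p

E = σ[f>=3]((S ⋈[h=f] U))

σ filters on f, owned by the right side.
E' = (S ⋈[h=f] σ[f>=3](U))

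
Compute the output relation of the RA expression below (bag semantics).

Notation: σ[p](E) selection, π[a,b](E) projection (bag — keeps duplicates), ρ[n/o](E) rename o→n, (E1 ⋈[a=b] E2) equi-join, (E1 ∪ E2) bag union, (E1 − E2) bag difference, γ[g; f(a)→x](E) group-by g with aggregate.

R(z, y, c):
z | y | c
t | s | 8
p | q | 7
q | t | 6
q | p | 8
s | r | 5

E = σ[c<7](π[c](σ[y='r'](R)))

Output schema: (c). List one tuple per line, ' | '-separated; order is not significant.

Row counts bottom-up:
  R → 5
  σ[y='r'](R) → 1
  π[c](σ[y='r'](R)) → 1
  σ[c<7](π[c](σ[y='r'](R))) → 1

== RESULT ==
c
5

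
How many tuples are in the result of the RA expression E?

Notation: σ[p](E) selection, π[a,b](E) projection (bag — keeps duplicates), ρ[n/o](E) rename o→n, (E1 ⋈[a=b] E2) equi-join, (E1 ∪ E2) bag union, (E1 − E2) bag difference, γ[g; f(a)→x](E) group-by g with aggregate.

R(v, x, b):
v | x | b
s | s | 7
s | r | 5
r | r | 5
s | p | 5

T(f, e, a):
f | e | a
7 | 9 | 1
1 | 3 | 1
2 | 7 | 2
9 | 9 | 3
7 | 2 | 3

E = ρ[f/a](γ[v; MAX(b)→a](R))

Stepwise |·|:
  R → 4
  γ[v; MAX(b)→a](R) → 2
  ρ[f/a](γ[v; MAX(b)→a](R)) → 2

|E| = 2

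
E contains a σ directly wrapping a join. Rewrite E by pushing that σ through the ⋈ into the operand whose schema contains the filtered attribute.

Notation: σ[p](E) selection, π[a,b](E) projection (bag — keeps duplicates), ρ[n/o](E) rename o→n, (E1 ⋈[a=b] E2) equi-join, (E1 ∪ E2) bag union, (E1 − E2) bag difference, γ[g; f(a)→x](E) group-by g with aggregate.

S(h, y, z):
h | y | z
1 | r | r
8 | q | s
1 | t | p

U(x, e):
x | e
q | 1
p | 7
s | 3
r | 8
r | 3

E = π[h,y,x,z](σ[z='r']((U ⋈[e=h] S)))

σ filters on z, owned by the right side.
E' = π[h,y,x,z]((U ⋈[e=h] σ[z='r'](S)))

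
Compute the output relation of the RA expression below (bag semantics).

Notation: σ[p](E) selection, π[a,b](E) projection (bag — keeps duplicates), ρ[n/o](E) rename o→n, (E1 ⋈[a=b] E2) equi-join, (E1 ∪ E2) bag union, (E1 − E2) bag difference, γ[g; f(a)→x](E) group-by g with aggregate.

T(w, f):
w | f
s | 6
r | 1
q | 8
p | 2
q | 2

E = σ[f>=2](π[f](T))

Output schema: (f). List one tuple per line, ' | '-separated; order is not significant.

Per-node cardinality:
  T → 5
  π[f](T) → 5
  σ[f>=2](π[f](T)) → 4

== RESULT ==
f
2
2
6
8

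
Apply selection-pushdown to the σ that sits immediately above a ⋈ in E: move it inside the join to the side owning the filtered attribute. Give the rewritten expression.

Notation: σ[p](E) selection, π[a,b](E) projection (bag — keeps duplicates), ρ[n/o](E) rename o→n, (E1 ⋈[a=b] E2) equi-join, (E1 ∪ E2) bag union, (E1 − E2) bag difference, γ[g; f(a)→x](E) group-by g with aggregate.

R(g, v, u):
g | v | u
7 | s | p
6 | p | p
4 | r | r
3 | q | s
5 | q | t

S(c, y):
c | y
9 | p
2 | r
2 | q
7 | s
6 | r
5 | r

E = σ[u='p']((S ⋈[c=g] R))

σ filters on u, owned by the right side.
E' = (S ⋈[c=g] σ[u='p'](R))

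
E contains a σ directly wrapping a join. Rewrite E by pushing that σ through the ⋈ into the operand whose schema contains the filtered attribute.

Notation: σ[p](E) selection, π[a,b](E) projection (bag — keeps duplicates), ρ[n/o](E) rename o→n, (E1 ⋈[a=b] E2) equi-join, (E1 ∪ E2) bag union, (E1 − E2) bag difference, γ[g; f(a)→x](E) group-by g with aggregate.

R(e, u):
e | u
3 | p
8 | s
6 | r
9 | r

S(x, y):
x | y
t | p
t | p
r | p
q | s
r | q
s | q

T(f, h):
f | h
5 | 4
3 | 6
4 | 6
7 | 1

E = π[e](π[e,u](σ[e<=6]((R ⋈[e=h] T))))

σ filters on e, owned by the left side.
E' = π[e](π[e,u]((σ[e<=6](R) ⋈[e=h] T)))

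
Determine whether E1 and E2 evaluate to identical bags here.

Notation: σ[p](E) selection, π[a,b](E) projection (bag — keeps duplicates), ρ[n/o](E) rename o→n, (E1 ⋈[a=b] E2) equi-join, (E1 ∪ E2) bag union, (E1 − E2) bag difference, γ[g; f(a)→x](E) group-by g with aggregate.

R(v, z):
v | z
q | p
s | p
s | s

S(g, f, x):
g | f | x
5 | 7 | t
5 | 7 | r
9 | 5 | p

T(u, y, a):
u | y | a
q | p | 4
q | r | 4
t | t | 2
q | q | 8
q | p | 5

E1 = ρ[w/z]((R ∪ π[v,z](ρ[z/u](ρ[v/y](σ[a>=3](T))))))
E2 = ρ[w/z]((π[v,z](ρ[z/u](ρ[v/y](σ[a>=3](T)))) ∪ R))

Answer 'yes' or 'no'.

E1 stepwise |·|:
  R → 3
  T → 5
  σ[a>=3](T) → 4
  ρ[v/y](σ[a>=3](T)) → 4
  ρ[z/u](ρ[v/y](σ[a>=3](T))) → 4
  π[v,z](ρ[z/u](ρ[v/y](σ[a>=3](T)))) → 4
  (R ∪ π[v,z](ρ[z/u](ρ[v/y](σ[a>=3](T))))) → 7
  ρ[w/z]((R ∪ π[v,z](ρ[z/u](ρ[v/y](σ[a>=3](T)))))) → 7
E2 stepwise |·|:
  T → 5
  σ[a>=3](T) → 4
  ρ[v/y](σ[a>=3](T)) → 4
  ρ[z/u](ρ[v/y](σ[a>=3](T))) → 4
  π[v,z](ρ[z/u](ρ[v/y](σ[a>=3](T)))) → 4
  R → 3
  (π[v,z](ρ[z/u](ρ[v/y](σ[a>=3](T)))) ∪ R) → 7
  ρ[w/z]((π[v,z](ρ[z/u](ρ[v/y](σ[a>=3](T)))) ∪ R)) → 7

E1 and E2 produce the same multiset:
v | w
p | q
p | q
q | p
q | q
r | q
s | p
s | s

yes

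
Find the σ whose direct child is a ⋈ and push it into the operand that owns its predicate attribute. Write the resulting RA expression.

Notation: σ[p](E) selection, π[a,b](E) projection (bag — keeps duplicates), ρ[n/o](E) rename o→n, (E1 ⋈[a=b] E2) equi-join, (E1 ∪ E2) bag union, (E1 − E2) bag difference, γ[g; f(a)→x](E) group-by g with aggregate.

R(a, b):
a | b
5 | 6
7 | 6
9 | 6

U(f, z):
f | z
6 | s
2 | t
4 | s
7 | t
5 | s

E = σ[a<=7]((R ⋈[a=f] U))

σ filters on a, owned by the left side.
E' = (σ[a<=7](R) ⋈[a=f] U)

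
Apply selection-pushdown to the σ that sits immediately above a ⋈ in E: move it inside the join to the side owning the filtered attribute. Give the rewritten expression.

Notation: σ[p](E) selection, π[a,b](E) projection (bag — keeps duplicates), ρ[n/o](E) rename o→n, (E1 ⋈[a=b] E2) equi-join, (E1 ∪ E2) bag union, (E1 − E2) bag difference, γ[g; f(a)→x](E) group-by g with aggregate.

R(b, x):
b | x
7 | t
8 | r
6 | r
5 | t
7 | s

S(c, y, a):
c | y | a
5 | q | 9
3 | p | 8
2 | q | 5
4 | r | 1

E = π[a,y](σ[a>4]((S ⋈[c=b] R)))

σ filters on a, owned by the left side.
E' = π[a,y]((σ[a>4](S) ⋈[c=b] R))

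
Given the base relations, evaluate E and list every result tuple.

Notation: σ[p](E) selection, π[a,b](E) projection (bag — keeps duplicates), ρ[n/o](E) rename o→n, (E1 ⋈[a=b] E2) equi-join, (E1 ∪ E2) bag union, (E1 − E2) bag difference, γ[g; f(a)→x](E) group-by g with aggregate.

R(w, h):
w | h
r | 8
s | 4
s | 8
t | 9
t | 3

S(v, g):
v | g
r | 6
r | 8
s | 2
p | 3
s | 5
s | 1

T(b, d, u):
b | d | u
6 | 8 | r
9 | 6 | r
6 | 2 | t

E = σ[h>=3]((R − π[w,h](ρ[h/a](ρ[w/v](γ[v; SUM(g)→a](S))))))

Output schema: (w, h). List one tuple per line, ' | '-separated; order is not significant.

Per-node cardinality:
  R → 5
  S → 6
  γ[v; SUM(g)→a](S) → 3
  ρ[w/v](γ[v; SUM(g)→a](S)) → 3
  ρ[h/a](ρ[w/v](γ[v; SUM(g)→a](S))) → 3
  π[w,h](ρ[h/a](ρ[w/v](γ[v; SUM(g)→a](S)))) → 3
  (R − π[w,h](ρ[h/a](ρ[w/v](γ[v; SUM(g)→a](S))))) → 4
  σ[h>=3]((R − π[w,h](ρ[h/a](ρ[w/v](γ[v; SUM(g)→a](S)))))) → 4

== RESULT ==
w | h
r | 8
s | 4
t | 3
t | 9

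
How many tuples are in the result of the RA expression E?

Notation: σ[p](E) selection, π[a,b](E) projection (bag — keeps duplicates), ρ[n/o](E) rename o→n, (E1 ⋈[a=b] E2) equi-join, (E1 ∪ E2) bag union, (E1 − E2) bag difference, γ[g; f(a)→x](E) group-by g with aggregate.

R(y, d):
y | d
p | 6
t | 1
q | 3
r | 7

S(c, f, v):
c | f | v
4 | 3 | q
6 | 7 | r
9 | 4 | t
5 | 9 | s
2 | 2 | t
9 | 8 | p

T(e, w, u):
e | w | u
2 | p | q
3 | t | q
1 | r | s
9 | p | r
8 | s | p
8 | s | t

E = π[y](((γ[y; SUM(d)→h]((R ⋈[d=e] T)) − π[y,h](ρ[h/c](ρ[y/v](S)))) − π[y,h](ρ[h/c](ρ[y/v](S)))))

Per-node cardinality:
  R → 4
  T → 6
  (R ⋈[d=e] T) → 2
  γ[y; SUM(d)→h]((R ⋈[d=e] T)) → 2
  S → 6
  ρ[y/v](S) → 6
  ρ[h/c](ρ[y/v](S)) → 6
  π[y,h](ρ[h/c](ρ[y/v](S))) → 6
  (γ[y; SUM(d)→h]((R ⋈[d=e] T)) − π[y,h](ρ[h/c](ρ[y/v](S)))) → 2
  S → 6
  ρ[y/v](S) → 6
  ρ[h/c](ρ[y/v](S)) → 6
  π[y,h](ρ[h/c](ρ[y/v](S))) → 6
  ((γ[y; SUM(d)→h]((R ⋈[d=e] T)) − π[y,h](ρ[h/c](ρ[y/v](S)))) − π[y,h](ρ[h/c](ρ[y/v](S)))) → 2
  π[y](((γ[y; SUM(d)→h]((R ⋈[d=e] T)) − π[y,h](ρ[h/c](ρ[y/v](S)))) − π[y,h](ρ[h/c](ρ[y/v](S))))) → 2

|E| = 2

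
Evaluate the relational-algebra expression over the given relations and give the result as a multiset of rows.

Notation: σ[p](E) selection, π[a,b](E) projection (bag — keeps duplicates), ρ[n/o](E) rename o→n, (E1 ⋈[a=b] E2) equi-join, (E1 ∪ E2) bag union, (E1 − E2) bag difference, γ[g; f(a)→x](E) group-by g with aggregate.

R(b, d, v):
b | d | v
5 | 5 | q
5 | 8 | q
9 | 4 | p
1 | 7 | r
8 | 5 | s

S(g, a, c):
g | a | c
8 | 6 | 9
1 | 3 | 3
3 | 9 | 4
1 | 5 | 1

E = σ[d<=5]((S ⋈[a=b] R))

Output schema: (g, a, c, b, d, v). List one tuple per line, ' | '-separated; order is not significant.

Row counts bottom-up:
  S → 4
  R → 5
  (S ⋈[a=b] R) → 3
  σ[d<=5]((S ⋈[a=b] R)) → 2

== RESULT ==
g | a | c | b | d | v
1 | 5 | 1 | 5 | 5 | q
3 | 9 | 4 | 9 | 4 | p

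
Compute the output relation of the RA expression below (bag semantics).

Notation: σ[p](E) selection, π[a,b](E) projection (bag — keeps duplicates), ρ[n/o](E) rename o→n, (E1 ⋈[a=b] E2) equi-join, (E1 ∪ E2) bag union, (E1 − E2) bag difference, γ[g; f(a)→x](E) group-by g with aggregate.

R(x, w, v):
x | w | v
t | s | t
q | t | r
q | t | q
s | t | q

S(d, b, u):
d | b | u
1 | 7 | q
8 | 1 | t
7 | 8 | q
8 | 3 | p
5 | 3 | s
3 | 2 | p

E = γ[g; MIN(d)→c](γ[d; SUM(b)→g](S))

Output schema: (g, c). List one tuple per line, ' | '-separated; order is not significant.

Stepwise |·|:
  S → 6
  γ[d; SUM(b)→g](S) → 5
  γ[g; MIN(d)→c](γ[d; SUM(b)→g](S)) → 5

== RESULT ==
g | c
2 | 3
3 | 5
4 | 8
7 | 1
8 | 7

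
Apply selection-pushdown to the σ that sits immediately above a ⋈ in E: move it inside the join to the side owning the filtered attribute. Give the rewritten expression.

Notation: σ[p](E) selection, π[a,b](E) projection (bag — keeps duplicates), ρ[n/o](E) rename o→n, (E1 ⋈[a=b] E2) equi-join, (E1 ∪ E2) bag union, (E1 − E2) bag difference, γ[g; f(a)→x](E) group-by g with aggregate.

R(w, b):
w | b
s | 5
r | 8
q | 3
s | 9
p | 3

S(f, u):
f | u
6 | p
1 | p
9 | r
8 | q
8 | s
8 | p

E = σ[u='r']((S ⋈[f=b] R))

σ filters on u, owned by the left side.
E' = (σ[u='r'](S) ⋈[f=b] R)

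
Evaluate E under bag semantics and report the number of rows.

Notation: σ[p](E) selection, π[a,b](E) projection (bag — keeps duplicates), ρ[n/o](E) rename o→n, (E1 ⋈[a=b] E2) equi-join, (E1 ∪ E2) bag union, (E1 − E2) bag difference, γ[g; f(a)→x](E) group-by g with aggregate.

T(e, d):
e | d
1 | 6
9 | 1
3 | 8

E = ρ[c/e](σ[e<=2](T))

Stepwise |·|:
  T → 3
  σ[e<=2](T) → 1
  ρ[c/e](σ[e<=2](T)) → 1

|E| = 1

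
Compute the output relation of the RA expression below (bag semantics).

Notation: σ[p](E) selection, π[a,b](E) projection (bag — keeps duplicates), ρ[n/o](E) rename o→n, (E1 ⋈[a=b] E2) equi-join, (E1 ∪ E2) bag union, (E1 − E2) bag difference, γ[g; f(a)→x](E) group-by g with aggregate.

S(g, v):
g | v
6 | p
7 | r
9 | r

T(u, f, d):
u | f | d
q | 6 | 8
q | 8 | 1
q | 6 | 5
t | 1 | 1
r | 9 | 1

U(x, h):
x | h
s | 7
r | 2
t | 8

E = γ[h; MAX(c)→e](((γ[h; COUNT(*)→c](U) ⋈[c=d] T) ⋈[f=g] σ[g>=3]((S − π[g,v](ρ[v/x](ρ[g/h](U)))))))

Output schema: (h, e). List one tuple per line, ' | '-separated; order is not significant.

Stepwise |·|:
  U → 3
  γ[h; COUNT(*)→c](U) → 3
  T → 5
  (γ[h; COUNT(*)→c](U) ⋈[c=d] T) → 9
  S → 3
  U → 3
  ρ[g/h](U) → 3
  ρ[v/x](ρ[g/h](U)) → 3
  π[g,v](ρ[v/x](ρ[g/h](U))) → 3
  (S − π[g,v](ρ[v/x](ρ[g/h](U)))) → 3
  σ[g>=3]((S − π[g,v](ρ[v/x](ρ[g/h](U))))) → 3
  ((γ[h; COUNT(*)→c](U) ⋈[c=d] T) ⋈[f=g] σ[g>=3]((S − π[g,v](ρ[v/x](ρ[g/h](U)))))) → 3
  γ[h; MAX(c)→e](((γ[h; COUNT(*)→c](U) ⋈[c=d] T) ⋈[f=g] σ[g>=3]((S − π[g,v](ρ[v/x](ρ[g/h](U))))))) → 3

== RESULT ==
h | e
2 | 1
7 | 1
8 | 1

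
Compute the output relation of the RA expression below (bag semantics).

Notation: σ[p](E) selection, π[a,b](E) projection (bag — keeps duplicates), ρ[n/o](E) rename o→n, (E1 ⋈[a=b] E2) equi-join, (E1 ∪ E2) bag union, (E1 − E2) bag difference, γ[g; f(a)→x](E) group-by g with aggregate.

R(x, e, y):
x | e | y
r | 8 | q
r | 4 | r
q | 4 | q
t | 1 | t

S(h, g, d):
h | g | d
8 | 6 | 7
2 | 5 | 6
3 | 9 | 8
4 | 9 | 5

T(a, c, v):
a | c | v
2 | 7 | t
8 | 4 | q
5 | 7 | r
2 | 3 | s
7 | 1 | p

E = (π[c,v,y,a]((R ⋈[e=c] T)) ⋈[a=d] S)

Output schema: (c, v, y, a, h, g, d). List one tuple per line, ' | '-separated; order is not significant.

Stepwise |·|:
  R → 4
  T → 5
  (R ⋈[e=c] T) → 3
  π[c,v,y,a]((R ⋈[e=c] T)) → 3
  S → 4
  (π[c,v,y,a]((R ⋈[e=c] T)) ⋈[a=d] S) → 3

== RESULT ==
c | v | y | a | h | g | d
1 | p | t | 7 | 8 | 6 | 7
4 | q | q | 8 | 3 | 9 | 8
4 | q | r | 8 | 3 | 9 | 8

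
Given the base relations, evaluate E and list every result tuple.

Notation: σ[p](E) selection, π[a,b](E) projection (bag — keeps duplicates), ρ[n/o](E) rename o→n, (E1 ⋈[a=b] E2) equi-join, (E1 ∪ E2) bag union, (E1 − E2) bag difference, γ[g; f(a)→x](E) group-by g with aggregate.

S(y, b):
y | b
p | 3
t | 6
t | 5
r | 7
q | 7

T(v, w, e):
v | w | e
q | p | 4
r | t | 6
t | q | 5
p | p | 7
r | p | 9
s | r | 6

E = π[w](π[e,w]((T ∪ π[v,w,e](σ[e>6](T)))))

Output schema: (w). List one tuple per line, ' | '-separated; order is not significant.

Per-node cardinality:
  T → 6
  T → 6
  σ[e>6](T) → 2
  π[v,w,e](σ[e>6](T)) → 2
  (T ∪ π[v,w,e](σ[e>6](T))) → 8
  π[e,w]((T ∪ π[v,w,e](σ[e>6](T)))) → 8
  π[w](π[e,w]((T ∪ π[v,w,e](σ[e>6](T))))) → 8

== RESULT ==
w
p
p
p
p
p
q
r
t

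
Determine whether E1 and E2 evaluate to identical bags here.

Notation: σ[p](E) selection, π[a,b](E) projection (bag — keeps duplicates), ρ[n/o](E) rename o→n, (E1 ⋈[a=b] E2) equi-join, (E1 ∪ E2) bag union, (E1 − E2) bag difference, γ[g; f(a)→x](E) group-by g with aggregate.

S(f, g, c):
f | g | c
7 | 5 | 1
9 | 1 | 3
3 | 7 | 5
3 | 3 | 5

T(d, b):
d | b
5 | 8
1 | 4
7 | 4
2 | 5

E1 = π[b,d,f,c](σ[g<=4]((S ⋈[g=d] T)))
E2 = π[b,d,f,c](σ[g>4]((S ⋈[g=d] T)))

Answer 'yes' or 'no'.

E1 per-node cardinality:
  S → 4
  T → 4
  (S ⋈[g=d] T) → 3
  σ[g<=4]((S ⋈[g=d] T)) → 1
  π[b,d,f,c](σ[g<=4]((S ⋈[g=d] T))) → 1
E2 per-node cardinality:
  S → 4
  T → 4
  (S ⋈[g=d] T) → 3
  σ[g>4]((S ⋈[g=d] T)) → 2
  π[b,d,f,c](σ[g>4]((S ⋈[g=d] T))) → 2

E1 result:
b | d | f | c
4 | 1 | 9 | 3
E2 result:
b | d | f | c
4 | 7 | 3 | 5
8 | 5 | 7 | 1
Witness: (4, 1, 9, 3) appears 1× in E1 but 0× in E2.

no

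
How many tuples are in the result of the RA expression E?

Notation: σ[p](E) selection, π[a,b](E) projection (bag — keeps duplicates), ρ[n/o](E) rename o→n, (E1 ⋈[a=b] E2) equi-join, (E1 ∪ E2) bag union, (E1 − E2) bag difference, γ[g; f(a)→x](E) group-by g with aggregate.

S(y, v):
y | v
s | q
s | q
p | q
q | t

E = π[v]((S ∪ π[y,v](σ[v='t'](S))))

Row counts bottom-up:
  S → 4
  S → 4
  σ[v='t'](S) → 1
  π[y,v](σ[v='t'](S)) → 1
  (S ∪ π[y,v](σ[v='t'](S))) → 5
  π[v]((S ∪ π[y,v](σ[v='t'](S)))) → 5

|E| = 5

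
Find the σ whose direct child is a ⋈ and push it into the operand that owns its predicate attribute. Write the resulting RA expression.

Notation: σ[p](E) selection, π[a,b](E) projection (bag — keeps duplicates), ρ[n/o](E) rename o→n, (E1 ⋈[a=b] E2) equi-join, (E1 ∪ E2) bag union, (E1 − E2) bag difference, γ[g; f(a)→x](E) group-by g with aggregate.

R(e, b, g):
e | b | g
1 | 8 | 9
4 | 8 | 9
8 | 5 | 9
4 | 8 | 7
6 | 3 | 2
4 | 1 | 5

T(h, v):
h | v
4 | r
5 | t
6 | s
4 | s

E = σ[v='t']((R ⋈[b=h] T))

σ filters on v, owned by the right side.
E' = (R ⋈[b=h] σ[v='t'](T))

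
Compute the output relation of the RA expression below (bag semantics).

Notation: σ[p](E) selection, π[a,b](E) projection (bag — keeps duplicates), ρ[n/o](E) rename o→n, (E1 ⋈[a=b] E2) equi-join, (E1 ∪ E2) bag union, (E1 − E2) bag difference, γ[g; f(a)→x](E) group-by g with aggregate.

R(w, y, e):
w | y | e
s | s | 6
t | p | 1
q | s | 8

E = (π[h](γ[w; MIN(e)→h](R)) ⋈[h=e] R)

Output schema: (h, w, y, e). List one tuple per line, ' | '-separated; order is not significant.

Row counts bottom-up:
  R → 3
  γ[w; MIN(e)→h](R) → 3
  π[h](γ[w; MIN(e)→h](R)) → 3
  R → 3
  (π[h](γ[w; MIN(e)→h](R)) ⋈[h=e] R) → 3

== RESULT ==
h | w | y | e
1 | t | p | 1
6 | s | s | 6
8 | q | s | 8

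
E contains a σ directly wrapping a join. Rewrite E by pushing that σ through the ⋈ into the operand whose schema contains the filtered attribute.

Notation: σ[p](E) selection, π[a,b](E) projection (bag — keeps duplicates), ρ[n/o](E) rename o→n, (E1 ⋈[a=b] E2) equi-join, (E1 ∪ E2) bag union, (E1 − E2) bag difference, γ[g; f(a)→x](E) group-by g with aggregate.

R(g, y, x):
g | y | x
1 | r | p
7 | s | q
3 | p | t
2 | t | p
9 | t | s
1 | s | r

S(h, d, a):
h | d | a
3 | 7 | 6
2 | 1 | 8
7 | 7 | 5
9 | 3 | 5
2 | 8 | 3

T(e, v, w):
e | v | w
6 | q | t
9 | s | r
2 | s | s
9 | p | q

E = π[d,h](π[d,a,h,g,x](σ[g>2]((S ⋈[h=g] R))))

σ filters on g, owned by the right side.
E' = π[d,h](π[d,a,h,g,x]((S ⋈[h=g] σ[g>2](R))))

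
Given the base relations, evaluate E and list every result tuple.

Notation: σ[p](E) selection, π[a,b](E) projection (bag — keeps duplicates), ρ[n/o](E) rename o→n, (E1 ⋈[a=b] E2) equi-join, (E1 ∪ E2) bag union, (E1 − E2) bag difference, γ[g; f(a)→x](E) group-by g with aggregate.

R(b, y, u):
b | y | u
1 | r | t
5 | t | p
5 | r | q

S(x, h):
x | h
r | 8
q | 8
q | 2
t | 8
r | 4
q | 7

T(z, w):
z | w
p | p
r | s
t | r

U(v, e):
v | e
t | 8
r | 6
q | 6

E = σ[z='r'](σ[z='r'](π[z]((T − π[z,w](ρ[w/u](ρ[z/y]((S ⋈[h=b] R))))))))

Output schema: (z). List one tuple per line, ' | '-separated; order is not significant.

Stepwise |·|:
  T → 3
  S → 6
  R → 3
  (S ⋈[h=b] R) → 0
  ρ[z/y]((S ⋈[h=b] R)) → 0
  ρ[w/u](ρ[z/y]((S ⋈[h=b] R))) → 0
  π[z,w](ρ[w/u](ρ[z/y]((S ⋈[h=b] R)))) → 0
  (T − π[z,w](ρ[w/u](ρ[z/y]((S ⋈[h=b] R))))) → 3
  π[z]((T − π[z,w](ρ[w/u](ρ[z/y]((S ⋈[h=b] R)))))) → 3
  σ[z='r'](π[z]((T − π[z,w](ρ[w/u](ρ[z/y]((S ⋈[h=b] R))))))) → 1
  σ[z='r'](σ[z='r'](π[z]((T − π[z,w](ρ[w/u](ρ[z/y]((S ⋈[h=b] R)))))))) → 1

== RESULT ==
z
r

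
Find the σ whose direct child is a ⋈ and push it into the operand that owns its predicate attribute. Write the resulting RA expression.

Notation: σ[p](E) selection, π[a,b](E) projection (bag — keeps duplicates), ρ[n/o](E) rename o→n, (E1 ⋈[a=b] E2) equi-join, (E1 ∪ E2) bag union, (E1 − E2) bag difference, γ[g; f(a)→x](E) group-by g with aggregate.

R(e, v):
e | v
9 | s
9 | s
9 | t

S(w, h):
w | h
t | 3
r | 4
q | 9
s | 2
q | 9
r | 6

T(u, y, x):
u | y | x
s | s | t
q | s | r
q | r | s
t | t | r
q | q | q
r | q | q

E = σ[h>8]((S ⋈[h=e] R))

σ filters on h, owned by the left side.
E' = (σ[h>8](S) ⋈[h=e] R)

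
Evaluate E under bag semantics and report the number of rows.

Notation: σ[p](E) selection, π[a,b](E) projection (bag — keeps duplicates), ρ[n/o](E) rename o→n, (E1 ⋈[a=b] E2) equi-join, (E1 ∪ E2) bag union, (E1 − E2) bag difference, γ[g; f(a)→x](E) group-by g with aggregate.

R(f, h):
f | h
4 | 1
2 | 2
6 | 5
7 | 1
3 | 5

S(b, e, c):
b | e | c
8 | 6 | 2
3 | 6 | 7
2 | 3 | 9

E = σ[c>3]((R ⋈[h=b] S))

Row counts bottom-up:
  R → 5
  S → 3
  (R ⋈[h=b] S) → 1
  σ[c>3]((R ⋈[h=b] S)) → 1

|E| = 1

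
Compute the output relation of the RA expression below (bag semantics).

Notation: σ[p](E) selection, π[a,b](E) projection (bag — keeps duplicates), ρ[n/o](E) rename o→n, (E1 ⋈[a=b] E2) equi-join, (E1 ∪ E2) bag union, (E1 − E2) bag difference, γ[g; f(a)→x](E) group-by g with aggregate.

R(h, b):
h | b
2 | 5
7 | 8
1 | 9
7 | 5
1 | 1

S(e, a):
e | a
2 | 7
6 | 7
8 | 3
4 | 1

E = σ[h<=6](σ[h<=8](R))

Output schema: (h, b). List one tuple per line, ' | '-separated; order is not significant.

Row counts bottom-up:
  R → 5
  σ[h<=8](R) → 5
  σ[h<=6](σ[h<=8](R)) → 3

== RESULT ==
h | b
1 | 1
1 | 9
2 | 5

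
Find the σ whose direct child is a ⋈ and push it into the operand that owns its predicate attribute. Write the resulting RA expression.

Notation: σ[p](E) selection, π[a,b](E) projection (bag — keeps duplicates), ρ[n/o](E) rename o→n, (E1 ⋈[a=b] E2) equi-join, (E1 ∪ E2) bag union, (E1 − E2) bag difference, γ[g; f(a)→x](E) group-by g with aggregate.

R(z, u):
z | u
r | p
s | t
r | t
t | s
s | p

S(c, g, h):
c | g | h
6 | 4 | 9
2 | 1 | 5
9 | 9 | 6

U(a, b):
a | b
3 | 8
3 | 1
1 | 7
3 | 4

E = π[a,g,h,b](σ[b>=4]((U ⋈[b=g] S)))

σ filters on b, owned by the left side.
E' = π[a,g,h,b]((σ[b>=4](U) ⋈[b=g] S))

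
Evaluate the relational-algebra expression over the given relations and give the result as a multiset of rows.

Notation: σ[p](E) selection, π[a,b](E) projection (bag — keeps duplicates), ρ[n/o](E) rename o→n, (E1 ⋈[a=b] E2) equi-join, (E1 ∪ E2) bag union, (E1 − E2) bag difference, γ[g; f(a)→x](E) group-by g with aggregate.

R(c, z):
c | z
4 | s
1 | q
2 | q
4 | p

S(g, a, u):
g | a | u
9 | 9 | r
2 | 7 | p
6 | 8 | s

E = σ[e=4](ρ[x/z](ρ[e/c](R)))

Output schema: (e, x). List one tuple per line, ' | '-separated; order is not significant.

Stepwise |·|:
  R → 4
  ρ[e/c](R) → 4
  ρ[x/z](ρ[e/c](R)) → 4
  σ[e=4](ρ[x/z](ρ[e/c](R))) → 2

== RESULT ==
e | x
4 | p
4 | s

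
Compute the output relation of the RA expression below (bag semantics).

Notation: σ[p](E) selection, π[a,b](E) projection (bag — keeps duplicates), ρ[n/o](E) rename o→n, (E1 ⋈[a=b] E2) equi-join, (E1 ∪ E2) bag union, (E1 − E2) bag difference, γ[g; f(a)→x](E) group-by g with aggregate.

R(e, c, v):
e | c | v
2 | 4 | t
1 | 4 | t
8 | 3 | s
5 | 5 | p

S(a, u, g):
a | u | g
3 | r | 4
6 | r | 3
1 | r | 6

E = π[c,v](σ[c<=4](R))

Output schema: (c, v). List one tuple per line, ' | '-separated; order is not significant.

Stepwise |·|:
  R → 4
  σ[c<=4](R) → 3
  π[c,v](σ[c<=4](R)) → 3

== RESULT ==
c | v
3 | s
4 | t
4 | t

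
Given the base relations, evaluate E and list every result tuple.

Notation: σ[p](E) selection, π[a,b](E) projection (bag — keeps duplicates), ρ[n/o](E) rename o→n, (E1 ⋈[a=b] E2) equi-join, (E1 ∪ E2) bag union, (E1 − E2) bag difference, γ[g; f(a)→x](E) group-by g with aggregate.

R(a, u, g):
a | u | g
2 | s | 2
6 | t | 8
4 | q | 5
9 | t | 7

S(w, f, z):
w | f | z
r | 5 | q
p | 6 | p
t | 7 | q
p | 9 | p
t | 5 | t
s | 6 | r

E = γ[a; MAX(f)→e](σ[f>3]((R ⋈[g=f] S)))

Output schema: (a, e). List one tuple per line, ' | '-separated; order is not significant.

Row counts bottom-up:
  R → 4
  S → 6
  (R ⋈[g=f] S) → 3
  σ[f>3]((R ⋈[g=f] S)) → 3
  γ[a; MAX(f)→e](σ[f>3]((R ⋈[g=f] S))) → 2

== RESULT ==
a | e
4 | 5
9 | 7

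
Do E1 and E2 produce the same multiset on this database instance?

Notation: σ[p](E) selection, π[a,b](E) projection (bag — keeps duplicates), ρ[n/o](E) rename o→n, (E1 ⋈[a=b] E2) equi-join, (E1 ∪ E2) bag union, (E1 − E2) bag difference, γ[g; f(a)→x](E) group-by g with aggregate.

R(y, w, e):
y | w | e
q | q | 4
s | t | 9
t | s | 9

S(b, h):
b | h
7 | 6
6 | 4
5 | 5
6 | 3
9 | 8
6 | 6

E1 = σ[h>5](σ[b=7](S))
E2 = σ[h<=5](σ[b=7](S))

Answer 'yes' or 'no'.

E1 stepwise |·|:
  S → 6
  σ[b=7](S) → 1
  σ[h>5](σ[b=7](S)) → 1
E2 stepwise |·|:
  S → 6
  σ[b=7](S) → 1
  σ[h<=5](σ[b=7](S)) → 0

E1 result:
b | h
7 | 6
E2 result:
b | h
(0 rows)
Witness: (7, 6) appears 1× in E1 but 0× in E2.

no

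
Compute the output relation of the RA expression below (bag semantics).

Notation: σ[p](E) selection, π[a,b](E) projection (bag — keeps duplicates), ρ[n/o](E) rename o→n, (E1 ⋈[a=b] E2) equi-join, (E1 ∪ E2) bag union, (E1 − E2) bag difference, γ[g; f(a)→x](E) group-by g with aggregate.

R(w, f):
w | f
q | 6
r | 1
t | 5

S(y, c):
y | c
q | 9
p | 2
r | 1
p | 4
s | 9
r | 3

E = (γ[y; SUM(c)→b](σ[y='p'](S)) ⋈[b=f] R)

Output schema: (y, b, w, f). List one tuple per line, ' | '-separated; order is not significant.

Per-node cardinality:
  S → 6
  σ[y='p'](S) → 2
  γ[y; SUM(c)→b](σ[y='p'](S)) → 1
  R → 3
  (γ[y; SUM(c)→b](σ[y='p'](S)) ⋈[b=f] R) → 1

== RESULT ==
y | b | w | f
p | 6 | q | 6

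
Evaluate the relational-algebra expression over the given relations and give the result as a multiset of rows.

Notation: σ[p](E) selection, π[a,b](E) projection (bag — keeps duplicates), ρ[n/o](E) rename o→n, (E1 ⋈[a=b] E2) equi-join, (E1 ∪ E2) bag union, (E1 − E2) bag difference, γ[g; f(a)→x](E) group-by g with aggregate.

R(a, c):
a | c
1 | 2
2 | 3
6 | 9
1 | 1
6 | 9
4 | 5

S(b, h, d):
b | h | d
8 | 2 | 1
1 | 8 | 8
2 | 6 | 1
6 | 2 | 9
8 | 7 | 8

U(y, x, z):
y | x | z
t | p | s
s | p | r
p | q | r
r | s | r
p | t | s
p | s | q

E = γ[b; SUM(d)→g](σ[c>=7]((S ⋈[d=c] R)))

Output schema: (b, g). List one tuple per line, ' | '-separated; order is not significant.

Per-node cardinality:
  S → 5
  R → 6
  (S ⋈[d=c] R) → 4
  σ[c>=7]((S ⋈[d=c] R)) → 2
  γ[b; SUM(d)→g](σ[c>=7]((S ⋈[d=c] R))) → 1

== RESULT ==
b | g
6 | 18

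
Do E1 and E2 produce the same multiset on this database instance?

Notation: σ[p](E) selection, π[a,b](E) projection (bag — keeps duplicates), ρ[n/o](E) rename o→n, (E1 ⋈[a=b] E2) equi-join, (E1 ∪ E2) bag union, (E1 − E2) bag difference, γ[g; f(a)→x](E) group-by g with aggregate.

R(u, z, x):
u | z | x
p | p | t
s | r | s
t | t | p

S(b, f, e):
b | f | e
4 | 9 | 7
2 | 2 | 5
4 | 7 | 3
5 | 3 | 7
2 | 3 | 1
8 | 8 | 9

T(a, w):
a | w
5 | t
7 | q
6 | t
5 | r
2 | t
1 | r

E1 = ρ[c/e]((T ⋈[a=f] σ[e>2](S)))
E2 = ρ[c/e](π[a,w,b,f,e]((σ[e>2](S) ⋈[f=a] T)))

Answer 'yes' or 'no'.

E1 row counts bottom-up:
  T → 6
  S → 6
  σ[e>2](S) → 5
  (T ⋈[a=f] σ[e>2](S)) → 2
  ρ[c/e]((T ⋈[a=f] σ[e>2](S))) → 2
E2 row counts bottom-up:
  S → 6
  σ[e>2](S) → 5
  T → 6
  (σ[e>2](S) ⋈[f=a] T) → 2
  π[a,w,b,f,e]((σ[e>2](S) ⋈[f=a] T)) → 2
  ρ[c/e](π[a,w,b,f,e]((σ[e>2](S) ⋈[f=a] T))) → 2

E1 and E2 produce the same multiset:
a | w | b | f | c
2 | t | 2 | 2 | 5
7 | q | 4 | 7 | 3

yes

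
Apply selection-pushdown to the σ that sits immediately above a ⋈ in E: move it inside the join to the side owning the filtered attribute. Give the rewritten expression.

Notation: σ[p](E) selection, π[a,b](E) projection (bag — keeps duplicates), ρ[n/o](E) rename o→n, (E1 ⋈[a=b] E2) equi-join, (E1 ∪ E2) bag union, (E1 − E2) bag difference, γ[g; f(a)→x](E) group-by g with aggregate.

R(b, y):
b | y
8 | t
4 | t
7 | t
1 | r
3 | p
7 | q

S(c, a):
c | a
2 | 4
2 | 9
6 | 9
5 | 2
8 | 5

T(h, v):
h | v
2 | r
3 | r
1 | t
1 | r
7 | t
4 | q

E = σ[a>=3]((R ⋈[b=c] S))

σ filters on a, owned by the right side.
E' = (R ⋈[b=c] σ[a>=3](S))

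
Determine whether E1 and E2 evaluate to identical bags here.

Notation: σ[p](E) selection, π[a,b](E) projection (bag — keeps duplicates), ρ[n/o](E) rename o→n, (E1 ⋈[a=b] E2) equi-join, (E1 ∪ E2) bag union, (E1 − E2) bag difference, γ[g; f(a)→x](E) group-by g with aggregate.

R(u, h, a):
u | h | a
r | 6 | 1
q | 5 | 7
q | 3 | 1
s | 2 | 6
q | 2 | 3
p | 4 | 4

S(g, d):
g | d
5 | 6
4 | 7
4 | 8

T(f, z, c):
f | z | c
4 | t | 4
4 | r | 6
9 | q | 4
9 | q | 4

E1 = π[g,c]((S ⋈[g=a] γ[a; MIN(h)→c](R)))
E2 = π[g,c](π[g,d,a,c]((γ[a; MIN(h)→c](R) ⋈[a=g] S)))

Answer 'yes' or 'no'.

E1 row counts bottom-up:
  S → 3
  R → 6
  γ[a; MIN(h)→c](R) → 5
  (S ⋈[g=a] γ[a; MIN(h)→c](R)) → 2
  π[g,c]((S ⋈[g=a] γ[a; MIN(h)→c](R))) → 2
E2 row counts bottom-up:
  R → 6
  γ[a; MIN(h)→c](R) → 5
  S → 3
  (γ[a; MIN(h)→c](R) ⋈[a=g] S) → 2
  π[g,d,a,c]((γ[a; MIN(h)→c](R) ⋈[a=g] S)) → 2
  π[g,c](π[g,d,a,c]((γ[a; MIN(h)→c](R) ⋈[a=g] S))) → 2

E1 and E2 produce the same multiset:
g | c
4 | 4
4 | 4

yes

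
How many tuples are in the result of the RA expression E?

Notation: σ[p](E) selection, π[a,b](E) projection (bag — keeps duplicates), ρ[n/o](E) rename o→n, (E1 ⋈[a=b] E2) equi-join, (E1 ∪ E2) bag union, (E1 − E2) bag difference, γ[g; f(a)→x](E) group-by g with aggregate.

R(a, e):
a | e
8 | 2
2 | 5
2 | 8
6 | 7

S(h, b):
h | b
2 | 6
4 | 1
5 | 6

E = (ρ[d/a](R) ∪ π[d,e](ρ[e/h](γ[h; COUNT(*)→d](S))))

Row counts bottom-up:
  R → 4
  ρ[d/a](R) → 4
  S → 3
  γ[h; COUNT(*)→d](S) → 3
  ρ[e/h](γ[h; COUNT(*)→d](S)) → 3
  π[d,e](ρ[e/h](γ[h; COUNT(*)→d](S))) → 3
  (ρ[d/a](R) ∪ π[d,e](ρ[e/h](γ[h; COUNT(*)→d](S)))) → 7

|E| = 7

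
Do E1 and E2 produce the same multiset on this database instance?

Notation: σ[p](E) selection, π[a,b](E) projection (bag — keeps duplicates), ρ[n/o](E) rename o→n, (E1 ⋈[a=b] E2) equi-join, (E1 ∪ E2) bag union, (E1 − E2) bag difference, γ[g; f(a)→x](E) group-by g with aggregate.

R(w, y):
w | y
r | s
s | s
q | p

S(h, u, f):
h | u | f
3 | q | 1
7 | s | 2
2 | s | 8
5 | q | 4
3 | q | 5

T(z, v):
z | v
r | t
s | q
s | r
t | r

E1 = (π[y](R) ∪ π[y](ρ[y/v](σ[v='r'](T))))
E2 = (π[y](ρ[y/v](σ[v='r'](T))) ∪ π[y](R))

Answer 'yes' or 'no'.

E1 row counts bottom-up:
  R → 3
  π[y](R) → 3
  T → 4
  σ[v='r'](T) → 2
  ρ[y/v](σ[v='r'](T)) → 2
  π[y](ρ[y/v](σ[v='r'](T))) → 2
  (π[y](R) ∪ π[y](ρ[y/v](σ[v='r'](T)))) → 5
E2 row counts bottom-up:
  T → 4
  σ[v='r'](T) → 2
  ρ[y/v](σ[v='r'](T)) → 2
  π[y](ρ[y/v](σ[v='r'](T))) → 2
  R → 3
  π[y](R) → 3
  (π[y](ρ[y/v](σ[v='r'](T))) ∪ π[y](R)) → 5

E1 and E2 produce the same multiset:
y
p
r
r
s
s

yes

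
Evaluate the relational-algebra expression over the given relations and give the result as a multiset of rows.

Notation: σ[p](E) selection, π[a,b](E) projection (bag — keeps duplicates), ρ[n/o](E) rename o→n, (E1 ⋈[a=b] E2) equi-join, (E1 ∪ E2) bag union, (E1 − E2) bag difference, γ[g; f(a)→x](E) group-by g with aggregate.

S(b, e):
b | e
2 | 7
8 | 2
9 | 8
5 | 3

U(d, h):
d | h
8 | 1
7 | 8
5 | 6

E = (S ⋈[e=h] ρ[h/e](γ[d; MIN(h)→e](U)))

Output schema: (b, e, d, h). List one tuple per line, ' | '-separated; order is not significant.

Row counts bottom-up:
  S → 4
  U → 3
  γ[d; MIN(h)→e](U) → 3
  ρ[h/e](γ[d; MIN(h)→e](U)) → 3
  (S ⋈[e=h] ρ[h/e](γ[d; MIN(h)→e](U))) → 1

== RESULT ==
b | e | d | h
9 | 8 | 7 | 8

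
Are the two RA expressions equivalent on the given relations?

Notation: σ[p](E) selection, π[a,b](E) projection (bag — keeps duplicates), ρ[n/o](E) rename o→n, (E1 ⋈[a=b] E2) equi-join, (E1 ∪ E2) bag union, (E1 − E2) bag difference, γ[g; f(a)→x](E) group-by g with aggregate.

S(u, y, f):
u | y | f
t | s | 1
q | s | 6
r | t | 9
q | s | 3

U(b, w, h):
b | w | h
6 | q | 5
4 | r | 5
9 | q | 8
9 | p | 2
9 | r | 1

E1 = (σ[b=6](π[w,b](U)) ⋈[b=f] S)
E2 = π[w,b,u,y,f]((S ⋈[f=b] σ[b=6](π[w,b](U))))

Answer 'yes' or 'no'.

E1 stepwise |·|:
  U → 5
  π[w,b](U) → 5
  σ[b=6](π[w,b](U)) → 1
  S → 4
  (σ[b=6](π[w,b](U)) ⋈[b=f] S) → 1
E2 stepwise |·|:
  S → 4
  U → 5
  π[w,b](U) → 5
  σ[b=6](π[w,b](U)) → 1
  (S ⋈[f=b] σ[b=6](π[w,b](U))) → 1
  π[w,b,u,y,f]((S ⋈[f=b] σ[b=6](π[w,b](U)))) → 1

E1 and E2 produce the same multiset:
w | b | u | y | f
q | 6 | q | s | 6

yes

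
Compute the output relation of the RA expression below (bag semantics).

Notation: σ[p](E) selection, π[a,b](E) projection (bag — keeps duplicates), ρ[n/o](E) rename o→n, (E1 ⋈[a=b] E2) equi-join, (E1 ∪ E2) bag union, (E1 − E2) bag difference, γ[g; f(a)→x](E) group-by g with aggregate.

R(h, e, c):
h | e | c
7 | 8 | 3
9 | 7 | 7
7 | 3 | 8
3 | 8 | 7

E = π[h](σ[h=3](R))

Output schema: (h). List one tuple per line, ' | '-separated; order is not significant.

Row counts bottom-up:
  R → 4
  σ[h=3](R) → 1
  π[h](σ[h=3](R)) → 1

== RESULT ==
h
3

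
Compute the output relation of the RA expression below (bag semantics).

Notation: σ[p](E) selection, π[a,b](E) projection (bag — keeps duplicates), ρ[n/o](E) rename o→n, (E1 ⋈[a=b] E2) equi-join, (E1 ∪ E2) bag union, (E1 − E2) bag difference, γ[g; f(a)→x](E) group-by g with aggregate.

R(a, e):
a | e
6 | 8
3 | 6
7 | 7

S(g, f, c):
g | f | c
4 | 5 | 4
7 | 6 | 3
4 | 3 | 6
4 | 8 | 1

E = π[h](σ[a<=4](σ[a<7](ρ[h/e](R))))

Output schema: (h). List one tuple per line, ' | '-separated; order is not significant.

Row counts bottom-up:
  R → 3
  ρ[h/e](R) → 3
  σ[a<7](ρ[h/e](R)) → 2
  σ[a<=4](σ[a<7](ρ[h/e](R))) → 1
  π[h](σ[a<=4](σ[a<7](ρ[h/e](R)))) → 1

== RESULT ==
h
6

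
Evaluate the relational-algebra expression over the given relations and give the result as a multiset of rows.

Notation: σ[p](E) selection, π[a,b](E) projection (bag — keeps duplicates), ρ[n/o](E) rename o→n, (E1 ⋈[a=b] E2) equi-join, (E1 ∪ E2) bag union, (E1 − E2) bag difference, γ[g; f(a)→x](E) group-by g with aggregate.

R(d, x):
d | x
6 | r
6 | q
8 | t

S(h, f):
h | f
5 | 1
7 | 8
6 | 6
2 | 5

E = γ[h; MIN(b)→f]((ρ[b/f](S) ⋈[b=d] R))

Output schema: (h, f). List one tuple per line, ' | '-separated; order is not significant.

Per-node cardinality:
  S → 4
  ρ[b/f](S) → 4
  R → 3
  (ρ[b/f](S) ⋈[b=d] R) → 3
  γ[h; MIN(b)→f]((ρ[b/f](S) ⋈[b=d] R)) → 2

== RESULT ==
h | f
6 | 6
7 | 8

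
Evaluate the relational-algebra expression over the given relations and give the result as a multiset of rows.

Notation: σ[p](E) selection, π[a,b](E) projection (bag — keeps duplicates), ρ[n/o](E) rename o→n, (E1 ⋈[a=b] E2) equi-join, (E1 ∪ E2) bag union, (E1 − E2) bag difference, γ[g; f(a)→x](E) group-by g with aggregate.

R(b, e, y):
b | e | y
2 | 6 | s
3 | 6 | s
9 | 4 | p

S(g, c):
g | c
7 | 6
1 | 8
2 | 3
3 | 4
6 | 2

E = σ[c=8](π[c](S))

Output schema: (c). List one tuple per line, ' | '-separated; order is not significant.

Subexpression sizes:
  S → 5
  π[c](S) → 5
  σ[c=8](π[c](S)) → 1

== RESULT ==
c
8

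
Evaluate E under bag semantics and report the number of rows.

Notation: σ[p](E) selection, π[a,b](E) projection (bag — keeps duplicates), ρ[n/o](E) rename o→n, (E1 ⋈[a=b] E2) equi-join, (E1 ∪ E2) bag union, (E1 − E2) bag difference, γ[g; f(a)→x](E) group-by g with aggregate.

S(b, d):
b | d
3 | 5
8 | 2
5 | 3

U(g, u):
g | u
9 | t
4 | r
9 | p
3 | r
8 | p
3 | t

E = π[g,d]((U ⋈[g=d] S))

Subexpression sizes:
  U → 6
  S → 3
  (U ⋈[g=d] S) → 2
  π[g,d]((U ⋈[g=d] S)) → 2

|E| = 2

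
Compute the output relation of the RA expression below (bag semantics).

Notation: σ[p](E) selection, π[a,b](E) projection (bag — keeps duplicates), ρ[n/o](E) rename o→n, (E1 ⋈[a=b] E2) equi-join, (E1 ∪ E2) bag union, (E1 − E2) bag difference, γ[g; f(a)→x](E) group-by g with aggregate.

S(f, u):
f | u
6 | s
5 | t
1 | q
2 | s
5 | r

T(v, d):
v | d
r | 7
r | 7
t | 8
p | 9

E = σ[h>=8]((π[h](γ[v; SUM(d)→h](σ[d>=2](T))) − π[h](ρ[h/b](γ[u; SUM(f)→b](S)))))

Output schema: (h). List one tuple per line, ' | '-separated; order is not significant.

Row counts bottom-up:
  T → 4
  σ[d>=2](T) → 4
  γ[v; SUM(d)→h](σ[d>=2](T)) → 3
  π[h](γ[v; SUM(d)→h](σ[d>=2](T))) → 3
  S → 5
  γ[u; SUM(f)→b](S) → 4
  ρ[h/b](γ[u; SUM(f)→b](S)) → 4
  π[h](ρ[h/b](γ[u; SUM(f)→b](S))) → 4
  (π[h](γ[v; SUM(d)→h](σ[d>=2](T))) − π[h](ρ[h/b](γ[u; SUM(f)→b](S)))) → 2
  σ[h>=8]((π[h](γ[v; SUM(d)→h](σ[d>=2](T))) − π[h](ρ[h/b](γ[u; SUM(f)→b](S))))) → 2

== RESULT ==
h
9
14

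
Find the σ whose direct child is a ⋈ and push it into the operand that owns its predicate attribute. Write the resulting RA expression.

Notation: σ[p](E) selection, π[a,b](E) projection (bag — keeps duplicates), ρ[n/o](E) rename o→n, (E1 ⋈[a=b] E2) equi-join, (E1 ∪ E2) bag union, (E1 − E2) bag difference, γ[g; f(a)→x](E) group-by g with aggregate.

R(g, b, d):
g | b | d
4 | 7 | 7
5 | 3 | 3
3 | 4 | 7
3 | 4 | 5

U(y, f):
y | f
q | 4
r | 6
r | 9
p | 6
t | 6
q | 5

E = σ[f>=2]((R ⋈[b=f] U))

σ filters on f, owned by the right side.
E' = (R ⋈[b=f] σ[f>=2](U))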